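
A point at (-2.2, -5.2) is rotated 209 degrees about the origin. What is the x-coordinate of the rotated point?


x' = x*cos(theta) - y*sin(theta)
cos(209 deg) = -0.8746, sin(209 deg) = -0.4848
x' = -2.2 * -0.8746 - -5.2 * -0.4848
= 1.9242 - 2.521
= -0.5968


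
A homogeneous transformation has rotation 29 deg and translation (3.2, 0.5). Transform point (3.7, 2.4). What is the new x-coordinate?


x' = cos(theta)*px - sin(theta)*py + tx
= 0.8746*3.7 - 0.4848*2.4 + 3.2
= 5.2725


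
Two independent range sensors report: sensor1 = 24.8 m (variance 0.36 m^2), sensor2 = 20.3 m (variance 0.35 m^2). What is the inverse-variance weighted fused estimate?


w1 = (1/var1) / (1/var1 + 1/var2)
   = 2.7778 / (2.7778 + 2.8571) = 0.493
w2 = 1 - w1 = 0.507
fused = w1*s1 + w2*s2 = 12.2254 + 10.293
= 22.5183 m


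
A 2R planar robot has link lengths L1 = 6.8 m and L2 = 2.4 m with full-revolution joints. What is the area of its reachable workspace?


r_max = L1 + L2 = 9.2 m
r_min = |L1 - L2| = 4.4 m
Area = pi*(r_max^2 - r_min^2)
= pi*(84.64 - 19.36)
= pi * 65.28
= 205.0832 m^2


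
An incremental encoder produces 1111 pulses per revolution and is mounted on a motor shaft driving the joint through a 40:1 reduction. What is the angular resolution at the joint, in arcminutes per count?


counts per rev = 1111
effective counts at joint = 1111 * 40 = 44440
resolution = 360*60 / 44440
= 0.486 arcmin/count


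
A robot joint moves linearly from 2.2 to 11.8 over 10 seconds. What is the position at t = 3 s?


s = t/T = 3/10 = 0.3
p(t) = p0 + (pf-p0)*s
= 2.2 + (11.8 - 2.2) * 0.3
= 5.08


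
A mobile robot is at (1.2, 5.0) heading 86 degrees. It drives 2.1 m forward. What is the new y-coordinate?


y_new = y0 + d*sin(theta)
= 5.0 + 2.1*sin(86)
= 5.0 + 2.0949
= 7.0949


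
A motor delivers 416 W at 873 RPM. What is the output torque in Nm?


omega = 873 * 2*pi/60 = 91.4203 rad/s
tau = P / omega = 416 / 91.4203
= 4.5504 Nm


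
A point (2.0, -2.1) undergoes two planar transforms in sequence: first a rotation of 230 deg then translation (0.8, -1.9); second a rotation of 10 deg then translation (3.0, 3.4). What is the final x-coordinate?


After transform 1:
x1 = cos(230)*2.0 - sin(230)*-2.1 + 0.8 = -2.0943
y1 = sin(230)*2.0 + cos(230)*-2.1 + -1.9 = -2.0822
After transform 2:
x2 = cos(10)*-2.0943 - sin(10)*-2.0822 + 3.0
= 1.2991


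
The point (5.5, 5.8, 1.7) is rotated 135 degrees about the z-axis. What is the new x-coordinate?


Rotation about z-axis: x' = x*cos(theta) - y*sin(theta)
= 5.5 * -0.7071 - 5.8 * 0.7071
= -7.9903


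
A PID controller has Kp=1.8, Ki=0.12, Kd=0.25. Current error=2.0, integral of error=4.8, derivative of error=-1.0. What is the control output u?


u = Kp*e + Ki*int(e) + Kd*de/dt
= 1.8*2.0 + 0.12*4.8 + 0.25*(-1.0)
= 3.6 + 0.576 + -0.25
= 3.926


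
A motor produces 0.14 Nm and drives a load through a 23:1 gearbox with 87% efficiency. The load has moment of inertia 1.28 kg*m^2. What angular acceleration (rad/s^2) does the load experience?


tau_out = tau_motor * N * eta
= 0.14 * 23 * 0.87 = 2.8014 Nm
alpha = tau_out / I = 2.8014 / 1.28
= 2.1886 rad/s^2


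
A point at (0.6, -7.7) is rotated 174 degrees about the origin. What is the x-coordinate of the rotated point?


x' = x*cos(theta) - y*sin(theta)
cos(174 deg) = -0.9945, sin(174 deg) = 0.1045
x' = 0.6 * -0.9945 - -7.7 * 0.1045
= -0.5967 - -0.8049
= 0.2082


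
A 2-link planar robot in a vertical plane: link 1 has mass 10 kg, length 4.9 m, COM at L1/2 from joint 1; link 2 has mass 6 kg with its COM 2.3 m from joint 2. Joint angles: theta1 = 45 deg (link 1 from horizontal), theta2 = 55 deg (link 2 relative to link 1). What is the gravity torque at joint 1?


Horizontal distance from joint 1 to link-1 COM:
  x_c1 = (L1/2)*cos(t1) = 2.45 * 0.7071 = 1.7324 m
Horizontal distance from joint 1 to link-2 COM:
  x_c2 = L1*cos(t1) + Lc2*cos(t1+t2)
       = 4.9*0.7071 + 2.3*-0.1736 = 3.0654 m
tau1 = m1*g*x_c1 + m2*g*x_c2
     = 10*9.81*1.7324 + 6*9.81*3.0654
     = 169.9496 + 180.4314
     = 350.3809 Nm


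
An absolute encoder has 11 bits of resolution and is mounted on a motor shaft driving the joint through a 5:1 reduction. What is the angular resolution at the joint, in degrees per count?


counts = 2^11 = 2048
effective counts at joint = 2048 * 5 = 10240
resolution = 360 / 10240
= 0.0352 deg/count


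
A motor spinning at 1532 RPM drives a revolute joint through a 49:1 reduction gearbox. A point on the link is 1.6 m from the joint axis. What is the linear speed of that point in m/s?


omega_motor = 1532 * 2*pi/60 = 160.4307 rad/s
omega_joint = omega_motor / 49 = 3.2741 rad/s
v = omega_joint * r = 3.2741 * 1.6
= 5.2386 m/s


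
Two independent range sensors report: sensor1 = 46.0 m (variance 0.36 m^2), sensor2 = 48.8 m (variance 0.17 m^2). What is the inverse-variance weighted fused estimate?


w1 = (1/var1) / (1/var1 + 1/var2)
   = 2.7778 / (2.7778 + 5.8824) = 0.3208
w2 = 1 - w1 = 0.6792
fused = w1*s1 + w2*s2 = 14.7547 + 33.1472
= 47.9019 m


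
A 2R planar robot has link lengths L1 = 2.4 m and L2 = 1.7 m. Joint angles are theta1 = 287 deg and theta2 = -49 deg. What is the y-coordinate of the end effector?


Convert angles to radians: theta1 = 5.0091, theta2 = -0.8552
y = L1*sin(theta1) + L2*sin(theta1+theta2)
y = -2.2951 + -1.4417
y = -3.7368


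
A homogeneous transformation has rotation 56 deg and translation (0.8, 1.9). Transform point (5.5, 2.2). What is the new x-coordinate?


x' = cos(theta)*px - sin(theta)*py + tx
= 0.5592*5.5 - 0.829*2.2 + 0.8
= 2.0517


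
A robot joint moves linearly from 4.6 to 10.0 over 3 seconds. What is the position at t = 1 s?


s = t/T = 1/3 = 0.3333
p(t) = p0 + (pf-p0)*s
= 4.6 + (10.0 - 4.6) * 0.3333
= 6.4


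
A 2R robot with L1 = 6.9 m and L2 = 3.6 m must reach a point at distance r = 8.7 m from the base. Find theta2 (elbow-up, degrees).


cos(theta2) = (r^2 - L1^2 - L2^2) / (2*L1*L2)
cos(theta2) = (75.69 - 47.61 - 12.96) / 49.68
cos(theta2) = 0.304348
theta2 = 72.2811 degrees


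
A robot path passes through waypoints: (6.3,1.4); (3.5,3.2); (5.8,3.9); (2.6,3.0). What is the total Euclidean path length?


Segment lengths:
  seg1 = sqrt((-2.8)^2 + (1.8)^2) = 3.3287
  seg2 = sqrt((2.3)^2 + (0.7)^2) = 2.4042
  seg3 = sqrt((-3.2)^2 + (-0.9)^2) = 3.3242
Total = 9.057


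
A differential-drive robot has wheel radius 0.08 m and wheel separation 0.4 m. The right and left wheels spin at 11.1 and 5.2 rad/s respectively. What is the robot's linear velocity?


vR = r*wR = 0.08*11.1 = 0.888 m/s
vL = r*wL = 0.08*5.2 = 0.416 m/s
v = (vR+vL)/2 = 0.652 m/s
omega = (vR-vL)/L = 1.18 rad/s
linear velocity = 0.652 m/s


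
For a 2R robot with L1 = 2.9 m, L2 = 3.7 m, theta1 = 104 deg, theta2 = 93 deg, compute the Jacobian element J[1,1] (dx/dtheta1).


J[1,1] = -L1*sin(t1) - L2*sin(t1+t2)
= -2.9*sin(104) - 3.7*sin(197)
= -1.7321


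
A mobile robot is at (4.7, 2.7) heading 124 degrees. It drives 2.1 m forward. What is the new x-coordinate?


x_new = x0 + d*cos(theta)
= 4.7 + 2.1*cos(124)
= 4.7 + -1.1743
= 3.5257


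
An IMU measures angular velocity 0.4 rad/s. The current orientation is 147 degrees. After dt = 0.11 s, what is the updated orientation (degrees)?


delta_theta = w * dt = 0.4 * 0.11 = 0.044 rad
= 2.521 deg
theta_new = 147 + 2.521 = 149.521 deg


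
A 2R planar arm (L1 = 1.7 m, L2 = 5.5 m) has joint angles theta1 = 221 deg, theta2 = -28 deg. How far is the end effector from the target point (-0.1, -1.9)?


End effector via forward kinematics:
x = L1*cos(t1) + L2*cos(t1+t2) = -6.642
y = L1*sin(t1) + L2*sin(t1+t2) = -2.3525
Distance to target:
d = sqrt((-0.1 - -6.642)^2 + (-1.9 - -2.3525)^2)
= sqrt(42.7983 + 0.2048)
= 6.5577 m


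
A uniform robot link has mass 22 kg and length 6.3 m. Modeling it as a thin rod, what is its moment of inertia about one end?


I = (1/3) * m * L^2
= (1/3) * 22 * 6.3^2
= 0.333333 * 22 * 39.69
= 291.06 kg*m^2


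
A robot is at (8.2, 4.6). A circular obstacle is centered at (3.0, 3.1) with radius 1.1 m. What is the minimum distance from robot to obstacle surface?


center_dist = sqrt((8.2-3.0)^2 + (4.6-3.1)^2)
= sqrt(27.04 + 2.25)
= 5.412
min_dist = center_dist - radius = 5.412 - 1.1 = 4.312 m


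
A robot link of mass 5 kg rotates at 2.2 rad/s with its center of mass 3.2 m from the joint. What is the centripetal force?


F = m * omega^2 * r
= 5 * 2.2^2 * 3.2
= 5 * 4.84 * 3.2
= 77.44 N


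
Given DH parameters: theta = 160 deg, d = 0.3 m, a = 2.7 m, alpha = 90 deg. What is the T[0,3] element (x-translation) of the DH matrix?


T[0,3] = a * cos(theta)
= 2.7 * cos(160 deg)
= 2.7 * -0.9397
= -2.5372


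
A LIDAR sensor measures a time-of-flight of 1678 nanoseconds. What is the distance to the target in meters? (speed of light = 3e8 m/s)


tof = 1678 ns = 1.678e-06 s
dist = c * tof / 2
= 3e8 * 1.678e-06 / 2
= 251.7 m


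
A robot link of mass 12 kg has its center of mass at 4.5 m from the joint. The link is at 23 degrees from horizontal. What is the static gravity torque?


tau = m*g*L*cos(angle)
= 12 * 9.81 * 4.5 * cos(23 deg)
= 12 * 9.81 * 4.5 * 0.9205
= 487.6282 Nm


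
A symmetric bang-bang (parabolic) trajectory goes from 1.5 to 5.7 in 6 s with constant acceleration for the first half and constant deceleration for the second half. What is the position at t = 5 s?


Symmetric rest-to-rest: each phase covers (pf-p0)/2 in time T/2. 0.5*a*(T/2)^2 = (pf-p0)/2 => a = 4*(pf-p0)/T^2
a = 4*(5.7-1.5)/6^2 = 0.4667
t = 5 is in the deceleration phase (t > T/2).
p = pf - 0.5*a*(T-t)^2 = 5.7 - 0.5*0.4667*1^2
= 5.4667


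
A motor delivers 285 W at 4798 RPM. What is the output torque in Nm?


omega = 4798 * 2*pi/60 = 502.4454 rad/s
tau = P / omega = 285 / 502.4454
= 0.5672 Nm


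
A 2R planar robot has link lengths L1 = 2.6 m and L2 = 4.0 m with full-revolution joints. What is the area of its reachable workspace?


r_max = L1 + L2 = 6.6 m
r_min = |L1 - L2| = 1.4 m
Area = pi*(r_max^2 - r_min^2)
= pi*(43.56 - 1.96)
= pi * 41.6
= 130.6903 m^2


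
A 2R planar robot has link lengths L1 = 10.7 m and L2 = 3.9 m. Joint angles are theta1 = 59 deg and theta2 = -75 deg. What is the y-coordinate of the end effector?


Convert angles to radians: theta1 = 1.0297, theta2 = -1.309
y = L1*sin(theta1) + L2*sin(theta1+theta2)
y = 9.1717 + -1.075
y = 8.0967


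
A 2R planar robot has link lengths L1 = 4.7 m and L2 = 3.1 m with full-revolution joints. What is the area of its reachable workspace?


r_max = L1 + L2 = 7.8 m
r_min = |L1 - L2| = 1.6 m
Area = pi*(r_max^2 - r_min^2)
= pi*(60.84 - 2.56)
= pi * 58.28
= 183.092 m^2


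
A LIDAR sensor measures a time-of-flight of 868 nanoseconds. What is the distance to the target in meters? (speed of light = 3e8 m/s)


tof = 868 ns = 8.68e-07 s
dist = c * tof / 2
= 3e8 * 8.68e-07 / 2
= 130.2 m


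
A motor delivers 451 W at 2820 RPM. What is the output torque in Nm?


omega = 2820 * 2*pi/60 = 295.3097 rad/s
tau = P / omega = 451 / 295.3097
= 1.5272 Nm


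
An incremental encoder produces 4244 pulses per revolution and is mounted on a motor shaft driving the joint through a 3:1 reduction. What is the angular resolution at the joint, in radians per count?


counts per rev = 4244
effective counts at joint = 4244 * 3 = 12732
resolution = 2*pi / 12732
= 4.9350e-04 rad/count


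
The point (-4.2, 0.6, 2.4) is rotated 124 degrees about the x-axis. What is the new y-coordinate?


Rotation about x-axis: y' = y*cos(theta) - z*sin(theta)
= 0.6 * -0.5592 - 2.4 * 0.829
= -2.3252


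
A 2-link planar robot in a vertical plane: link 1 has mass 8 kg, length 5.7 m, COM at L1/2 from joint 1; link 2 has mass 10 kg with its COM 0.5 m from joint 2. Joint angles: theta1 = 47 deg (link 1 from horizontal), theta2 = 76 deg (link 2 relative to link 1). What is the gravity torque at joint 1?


Horizontal distance from joint 1 to link-1 COM:
  x_c1 = (L1/2)*cos(t1) = 2.85 * 0.682 = 1.9437 m
Horizontal distance from joint 1 to link-2 COM:
  x_c2 = L1*cos(t1) + Lc2*cos(t1+t2)
       = 5.7*0.682 + 0.5*-0.5446 = 3.6151 m
tau1 = m1*g*x_c1 + m2*g*x_c2
     = 8*9.81*1.9437 + 10*9.81*3.6151
     = 152.5412 + 354.6385
     = 507.1797 Nm


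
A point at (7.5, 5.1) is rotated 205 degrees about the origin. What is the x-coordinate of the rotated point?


x' = x*cos(theta) - y*sin(theta)
cos(205 deg) = -0.9063, sin(205 deg) = -0.4226
x' = 7.5 * -0.9063 - 5.1 * -0.4226
= -6.7973 - -2.1554
= -4.642


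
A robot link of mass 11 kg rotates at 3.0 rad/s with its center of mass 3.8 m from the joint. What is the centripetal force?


F = m * omega^2 * r
= 11 * 3.0^2 * 3.8
= 11 * 9.0 * 3.8
= 376.2 N


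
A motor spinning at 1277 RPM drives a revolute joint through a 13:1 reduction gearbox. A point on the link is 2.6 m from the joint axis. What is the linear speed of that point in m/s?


omega_motor = 1277 * 2*pi/60 = 133.7271 rad/s
omega_joint = omega_motor / 13 = 10.2867 rad/s
v = omega_joint * r = 10.2867 * 2.6
= 26.7454 m/s


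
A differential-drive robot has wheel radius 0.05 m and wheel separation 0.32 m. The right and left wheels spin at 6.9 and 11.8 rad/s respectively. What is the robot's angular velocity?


vR = r*wR = 0.05*6.9 = 0.345 m/s
vL = r*wL = 0.05*11.8 = 0.59 m/s
v = (vR+vL)/2 = 0.4675 m/s
omega = (vR-vL)/L = -0.7656 rad/s
angular velocity = -0.7656 rad/s


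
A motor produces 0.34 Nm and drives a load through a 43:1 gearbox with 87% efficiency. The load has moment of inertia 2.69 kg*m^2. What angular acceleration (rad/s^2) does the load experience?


tau_out = tau_motor * N * eta
= 0.34 * 43 * 0.87 = 12.7194 Nm
alpha = tau_out / I = 12.7194 / 2.69
= 4.7284 rad/s^2


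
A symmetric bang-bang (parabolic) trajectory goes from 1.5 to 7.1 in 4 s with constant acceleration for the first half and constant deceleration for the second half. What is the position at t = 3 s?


Symmetric rest-to-rest: each phase covers (pf-p0)/2 in time T/2. 0.5*a*(T/2)^2 = (pf-p0)/2 => a = 4*(pf-p0)/T^2
a = 4*(7.1-1.5)/4^2 = 1.4
t = 3 is in the deceleration phase (t > T/2).
p = pf - 0.5*a*(T-t)^2 = 7.1 - 0.5*1.4*1^2
= 6.4


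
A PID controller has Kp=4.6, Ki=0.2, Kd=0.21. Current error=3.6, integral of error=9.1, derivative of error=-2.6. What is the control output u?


u = Kp*e + Ki*int(e) + Kd*de/dt
= 4.6*3.6 + 0.2*9.1 + 0.21*(-2.6)
= 16.56 + 1.82 + -0.546
= 17.834


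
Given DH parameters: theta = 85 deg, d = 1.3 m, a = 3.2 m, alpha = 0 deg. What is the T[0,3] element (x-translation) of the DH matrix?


T[0,3] = a * cos(theta)
= 3.2 * cos(85 deg)
= 3.2 * 0.0872
= 0.2789


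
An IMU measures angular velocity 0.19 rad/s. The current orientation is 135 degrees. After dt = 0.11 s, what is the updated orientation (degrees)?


delta_theta = w * dt = 0.19 * 0.11 = 0.0209 rad
= 1.1975 deg
theta_new = 135 + 1.1975 = 136.1975 deg


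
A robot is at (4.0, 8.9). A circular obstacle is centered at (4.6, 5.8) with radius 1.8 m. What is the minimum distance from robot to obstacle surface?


center_dist = sqrt((4.0-4.6)^2 + (8.9-5.8)^2)
= sqrt(0.36 + 9.61)
= 3.1575
min_dist = center_dist - radius = 3.1575 - 1.8 = 1.3575 m


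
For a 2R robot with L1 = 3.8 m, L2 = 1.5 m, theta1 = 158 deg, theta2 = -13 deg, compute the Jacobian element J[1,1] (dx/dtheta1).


J[1,1] = -L1*sin(t1) - L2*sin(t1+t2)
= -3.8*sin(158) - 1.5*sin(145)
= -2.2839


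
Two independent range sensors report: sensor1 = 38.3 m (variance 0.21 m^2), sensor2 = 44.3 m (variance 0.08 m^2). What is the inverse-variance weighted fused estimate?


w1 = (1/var1) / (1/var1 + 1/var2)
   = 4.7619 / (4.7619 + 12.5) = 0.2759
w2 = 1 - w1 = 0.7241
fused = w1*s1 + w2*s2 = 10.5655 + 32.0793
= 42.6448 m


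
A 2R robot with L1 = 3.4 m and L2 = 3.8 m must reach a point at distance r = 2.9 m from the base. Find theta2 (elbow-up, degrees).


cos(theta2) = (r^2 - L1^2 - L2^2) / (2*L1*L2)
cos(theta2) = (8.41 - 11.56 - 14.44) / 25.84
cos(theta2) = -0.680728
theta2 = 132.9005 degrees


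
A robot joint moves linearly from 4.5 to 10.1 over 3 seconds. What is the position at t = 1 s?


s = t/T = 1/3 = 0.3333
p(t) = p0 + (pf-p0)*s
= 4.5 + (10.1 - 4.5) * 0.3333
= 6.3667


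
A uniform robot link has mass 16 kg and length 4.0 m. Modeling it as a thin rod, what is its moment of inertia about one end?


I = (1/3) * m * L^2
= (1/3) * 16 * 4.0^2
= 0.333333 * 16 * 16.0
= 85.3333 kg*m^2


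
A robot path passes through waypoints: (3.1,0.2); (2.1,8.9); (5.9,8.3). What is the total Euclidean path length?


Segment lengths:
  seg1 = sqrt((-1.0)^2 + (8.7)^2) = 8.7573
  seg2 = sqrt((3.8)^2 + (-0.6)^2) = 3.8471
Total = 12.6044


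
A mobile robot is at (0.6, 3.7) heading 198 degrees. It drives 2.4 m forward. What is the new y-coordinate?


y_new = y0 + d*sin(theta)
= 3.7 + 2.4*sin(198)
= 3.7 + -0.7416
= 2.9584


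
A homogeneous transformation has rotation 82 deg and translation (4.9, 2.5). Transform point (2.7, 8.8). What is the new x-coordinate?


x' = cos(theta)*px - sin(theta)*py + tx
= 0.1392*2.7 - 0.9903*8.8 + 4.9
= -3.4386


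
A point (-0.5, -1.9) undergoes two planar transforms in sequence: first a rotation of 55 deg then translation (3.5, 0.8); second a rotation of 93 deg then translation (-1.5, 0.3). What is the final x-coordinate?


After transform 1:
x1 = cos(55)*-0.5 - sin(55)*-1.9 + 3.5 = 4.7696
y1 = sin(55)*-0.5 + cos(55)*-1.9 + 0.8 = -0.6994
After transform 2:
x2 = cos(93)*4.7696 - sin(93)*-0.6994 + -1.5
= -1.0512


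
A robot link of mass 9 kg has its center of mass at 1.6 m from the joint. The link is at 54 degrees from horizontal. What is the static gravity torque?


tau = m*g*L*cos(angle)
= 9 * 9.81 * 1.6 * cos(54 deg)
= 9 * 9.81 * 1.6 * 0.5878
= 83.0329 Nm


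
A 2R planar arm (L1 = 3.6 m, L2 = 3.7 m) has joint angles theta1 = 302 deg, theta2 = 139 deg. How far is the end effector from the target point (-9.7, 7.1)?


End effector via forward kinematics:
x = L1*cos(t1) + L2*cos(t1+t2) = 2.4865
y = L1*sin(t1) + L2*sin(t1+t2) = 0.6015
Distance to target:
d = sqrt((-9.7 - 2.4865)^2 + (7.1 - 0.6015)^2)
= sqrt(148.5112 + 42.2308)
= 13.8109 m


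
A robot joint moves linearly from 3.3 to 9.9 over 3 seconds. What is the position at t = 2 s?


s = t/T = 2/3 = 0.6667
p(t) = p0 + (pf-p0)*s
= 3.3 + (9.9 - 3.3) * 0.6667
= 7.7


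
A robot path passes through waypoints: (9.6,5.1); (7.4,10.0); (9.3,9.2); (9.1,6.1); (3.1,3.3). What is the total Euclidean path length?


Segment lengths:
  seg1 = sqrt((-2.2)^2 + (4.9)^2) = 5.3712
  seg2 = sqrt((1.9)^2 + (-0.8)^2) = 2.0616
  seg3 = sqrt((-0.2)^2 + (-3.1)^2) = 3.1064
  seg4 = sqrt((-6.0)^2 + (-2.8)^2) = 6.6212
Total = 17.1604


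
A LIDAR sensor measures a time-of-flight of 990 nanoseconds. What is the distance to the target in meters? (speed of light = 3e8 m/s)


tof = 990 ns = 9.9e-07 s
dist = c * tof / 2
= 3e8 * 9.9e-07 / 2
= 148.5 m


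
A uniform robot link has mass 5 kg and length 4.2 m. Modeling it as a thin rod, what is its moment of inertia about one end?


I = (1/3) * m * L^2
= (1/3) * 5 * 4.2^2
= 0.333333 * 5 * 17.64
= 29.4 kg*m^2


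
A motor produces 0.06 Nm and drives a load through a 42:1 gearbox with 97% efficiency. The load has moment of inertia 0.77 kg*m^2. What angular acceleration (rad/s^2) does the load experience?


tau_out = tau_motor * N * eta
= 0.06 * 42 * 0.97 = 2.4444 Nm
alpha = tau_out / I = 2.4444 / 0.77
= 3.1745 rad/s^2


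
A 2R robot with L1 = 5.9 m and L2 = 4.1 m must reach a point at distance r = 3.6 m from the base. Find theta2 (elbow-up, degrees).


cos(theta2) = (r^2 - L1^2 - L2^2) / (2*L1*L2)
cos(theta2) = (12.96 - 34.81 - 16.81) / 48.38
cos(theta2) = -0.799091
theta2 = 143.0433 degrees


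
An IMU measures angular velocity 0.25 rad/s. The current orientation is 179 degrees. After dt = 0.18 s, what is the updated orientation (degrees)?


delta_theta = w * dt = 0.25 * 0.18 = 0.045 rad
= 2.5783 deg
theta_new = 179 + 2.5783 = 181.5783 deg


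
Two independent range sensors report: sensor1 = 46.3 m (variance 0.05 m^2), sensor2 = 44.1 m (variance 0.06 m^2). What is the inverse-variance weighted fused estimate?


w1 = (1/var1) / (1/var1 + 1/var2)
   = 20.0 / (20.0 + 16.6667) = 0.5455
w2 = 1 - w1 = 0.4545
fused = w1*s1 + w2*s2 = 25.2545 + 20.0455
= 45.3 m


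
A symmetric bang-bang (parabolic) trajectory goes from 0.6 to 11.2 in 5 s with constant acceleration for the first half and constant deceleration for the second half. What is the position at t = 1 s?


Symmetric rest-to-rest: each phase covers (pf-p0)/2 in time T/2. 0.5*a*(T/2)^2 = (pf-p0)/2 => a = 4*(pf-p0)/T^2
a = 4*(11.2-0.6)/5^2 = 1.696
t = 1 is in the acceleration phase (t <= T/2).
p = p0 + 0.5*a*t^2 = 0.6 + 0.5*1.696*1^2
= 1.448


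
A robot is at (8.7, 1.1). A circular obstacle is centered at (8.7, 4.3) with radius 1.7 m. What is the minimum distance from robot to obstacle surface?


center_dist = sqrt((8.7-8.7)^2 + (1.1-4.3)^2)
= sqrt(0.0 + 10.24)
= 3.2
min_dist = center_dist - radius = 3.2 - 1.7 = 1.5 m


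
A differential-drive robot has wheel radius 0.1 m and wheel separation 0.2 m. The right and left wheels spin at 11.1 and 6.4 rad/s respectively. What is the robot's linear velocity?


vR = r*wR = 0.1*11.1 = 1.11 m/s
vL = r*wL = 0.1*6.4 = 0.64 m/s
v = (vR+vL)/2 = 0.875 m/s
omega = (vR-vL)/L = 2.35 rad/s
linear velocity = 0.875 m/s


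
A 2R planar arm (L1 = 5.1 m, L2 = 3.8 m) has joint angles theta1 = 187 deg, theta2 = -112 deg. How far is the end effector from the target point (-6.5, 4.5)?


End effector via forward kinematics:
x = L1*cos(t1) + L2*cos(t1+t2) = -4.0785
y = L1*sin(t1) + L2*sin(t1+t2) = 3.049
Distance to target:
d = sqrt((-6.5 - -4.0785)^2 + (4.5 - 3.049)^2)
= sqrt(5.8638 + 2.1054)
= 2.823 m


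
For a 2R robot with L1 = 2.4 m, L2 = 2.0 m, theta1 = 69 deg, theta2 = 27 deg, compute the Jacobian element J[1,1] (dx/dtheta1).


J[1,1] = -L1*sin(t1) - L2*sin(t1+t2)
= -2.4*sin(69) - 2.0*sin(96)
= -4.2296


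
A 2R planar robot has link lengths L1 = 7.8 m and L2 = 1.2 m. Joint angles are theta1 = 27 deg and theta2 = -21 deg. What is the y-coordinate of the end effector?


Convert angles to radians: theta1 = 0.4712, theta2 = -0.3665
y = L1*sin(theta1) + L2*sin(theta1+theta2)
y = 3.5411 + 0.1254
y = 3.6666


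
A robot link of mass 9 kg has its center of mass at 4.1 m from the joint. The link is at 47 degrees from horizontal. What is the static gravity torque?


tau = m*g*L*cos(angle)
= 9 * 9.81 * 4.1 * cos(47 deg)
= 9 * 9.81 * 4.1 * 0.682
= 246.8759 Nm


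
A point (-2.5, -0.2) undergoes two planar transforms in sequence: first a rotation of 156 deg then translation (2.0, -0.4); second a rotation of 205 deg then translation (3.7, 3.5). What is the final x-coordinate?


After transform 1:
x1 = cos(156)*-2.5 - sin(156)*-0.2 + 2.0 = 4.3652
y1 = sin(156)*-2.5 + cos(156)*-0.2 + -0.4 = -1.2341
After transform 2:
x2 = cos(205)*4.3652 - sin(205)*-1.2341 + 3.7
= -0.7778


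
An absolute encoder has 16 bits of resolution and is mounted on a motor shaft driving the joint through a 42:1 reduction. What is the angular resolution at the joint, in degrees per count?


counts = 2^16 = 65536
effective counts at joint = 65536 * 42 = 2752512
resolution = 360 / 2752512
= 1.3079e-04 deg/count


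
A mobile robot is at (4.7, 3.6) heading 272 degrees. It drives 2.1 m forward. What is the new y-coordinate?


y_new = y0 + d*sin(theta)
= 3.6 + 2.1*sin(272)
= 3.6 + -2.0987
= 1.5013


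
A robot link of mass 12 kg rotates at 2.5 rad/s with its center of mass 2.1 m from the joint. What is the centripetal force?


F = m * omega^2 * r
= 12 * 2.5^2 * 2.1
= 12 * 6.25 * 2.1
= 157.5 N


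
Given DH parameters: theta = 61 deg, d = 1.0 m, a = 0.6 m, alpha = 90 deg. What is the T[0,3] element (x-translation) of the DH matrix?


T[0,3] = a * cos(theta)
= 0.6 * cos(61 deg)
= 0.6 * 0.4848
= 0.2909


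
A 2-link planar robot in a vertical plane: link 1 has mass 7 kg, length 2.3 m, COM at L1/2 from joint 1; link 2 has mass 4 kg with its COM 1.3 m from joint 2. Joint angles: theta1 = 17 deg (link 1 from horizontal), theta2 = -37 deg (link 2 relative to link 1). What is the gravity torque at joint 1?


Horizontal distance from joint 1 to link-1 COM:
  x_c1 = (L1/2)*cos(t1) = 1.15 * 0.9563 = 1.0998 m
Horizontal distance from joint 1 to link-2 COM:
  x_c2 = L1*cos(t1) + Lc2*cos(t1+t2)
       = 2.3*0.9563 + 1.3*0.9397 = 3.4211 m
tau1 = m1*g*x_c1 + m2*g*x_c2
     = 7*9.81*1.0998 + 4*9.81*3.4211
     = 75.5199 + 134.244
     = 209.7639 Nm


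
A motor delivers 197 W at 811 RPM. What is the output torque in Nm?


omega = 811 * 2*pi/60 = 84.9277 rad/s
tau = P / omega = 197 / 84.9277
= 2.3196 Nm


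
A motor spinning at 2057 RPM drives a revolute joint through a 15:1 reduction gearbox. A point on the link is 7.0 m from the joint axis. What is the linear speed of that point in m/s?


omega_motor = 2057 * 2*pi/60 = 215.4085 rad/s
omega_joint = omega_motor / 15 = 14.3606 rad/s
v = omega_joint * r = 14.3606 * 7.0
= 100.524 m/s


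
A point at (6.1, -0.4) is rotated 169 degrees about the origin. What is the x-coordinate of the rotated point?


x' = x*cos(theta) - y*sin(theta)
cos(169 deg) = -0.9816, sin(169 deg) = 0.1908
x' = 6.1 * -0.9816 - -0.4 * 0.1908
= -5.9879 - -0.0763
= -5.9116


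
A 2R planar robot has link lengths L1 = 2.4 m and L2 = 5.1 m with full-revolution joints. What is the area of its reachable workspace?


r_max = L1 + L2 = 7.5 m
r_min = |L1 - L2| = 2.7 m
Area = pi*(r_max^2 - r_min^2)
= pi*(56.25 - 7.29)
= pi * 48.96
= 153.8124 m^2


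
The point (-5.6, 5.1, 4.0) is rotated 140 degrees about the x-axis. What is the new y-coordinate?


Rotation about x-axis: y' = y*cos(theta) - z*sin(theta)
= 5.1 * -0.766 - 4.0 * 0.6428
= -6.478


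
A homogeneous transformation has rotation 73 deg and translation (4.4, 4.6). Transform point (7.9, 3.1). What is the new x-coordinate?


x' = cos(theta)*px - sin(theta)*py + tx
= 0.2924*7.9 - 0.9563*3.1 + 4.4
= 3.7452


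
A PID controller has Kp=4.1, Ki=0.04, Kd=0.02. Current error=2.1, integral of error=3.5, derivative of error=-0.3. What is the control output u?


u = Kp*e + Ki*int(e) + Kd*de/dt
= 4.1*2.1 + 0.04*3.5 + 0.02*(-0.3)
= 8.61 + 0.14 + -0.006
= 8.744


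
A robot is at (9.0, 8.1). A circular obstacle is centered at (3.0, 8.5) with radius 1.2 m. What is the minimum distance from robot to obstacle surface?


center_dist = sqrt((9.0-3.0)^2 + (8.1-8.5)^2)
= sqrt(36.0 + 0.16)
= 6.0133
min_dist = center_dist - radius = 6.0133 - 1.2 = 4.8133 m


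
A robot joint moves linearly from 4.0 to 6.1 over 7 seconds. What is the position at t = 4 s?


s = t/T = 4/7 = 0.5714
p(t) = p0 + (pf-p0)*s
= 4.0 + (6.1 - 4.0) * 0.5714
= 5.2


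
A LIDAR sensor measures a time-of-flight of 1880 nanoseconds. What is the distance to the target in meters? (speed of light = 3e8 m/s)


tof = 1880 ns = 1.88e-06 s
dist = c * tof / 2
= 3e8 * 1.88e-06 / 2
= 282.0 m


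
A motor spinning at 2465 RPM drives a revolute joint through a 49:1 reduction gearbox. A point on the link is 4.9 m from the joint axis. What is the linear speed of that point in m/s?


omega_motor = 2465 * 2*pi/60 = 258.1342 rad/s
omega_joint = omega_motor / 49 = 5.268 rad/s
v = omega_joint * r = 5.268 * 4.9
= 25.8134 m/s


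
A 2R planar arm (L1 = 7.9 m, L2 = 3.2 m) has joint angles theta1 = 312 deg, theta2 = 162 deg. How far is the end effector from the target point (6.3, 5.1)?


End effector via forward kinematics:
x = L1*cos(t1) + L2*cos(t1+t2) = 3.9846
y = L1*sin(t1) + L2*sin(t1+t2) = -2.9475
Distance to target:
d = sqrt((6.3 - 3.9846)^2 + (5.1 - -2.9475)^2)
= sqrt(5.3612 + 64.7622)
= 8.374 m


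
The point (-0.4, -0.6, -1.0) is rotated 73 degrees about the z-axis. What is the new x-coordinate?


Rotation about z-axis: x' = x*cos(theta) - y*sin(theta)
= -0.4 * 0.2924 - -0.6 * 0.9563
= 0.4568


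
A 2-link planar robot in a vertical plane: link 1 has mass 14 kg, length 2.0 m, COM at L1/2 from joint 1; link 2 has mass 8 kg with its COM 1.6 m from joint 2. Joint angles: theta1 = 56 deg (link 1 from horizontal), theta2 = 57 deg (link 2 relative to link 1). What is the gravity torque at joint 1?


Horizontal distance from joint 1 to link-1 COM:
  x_c1 = (L1/2)*cos(t1) = 1.0 * 0.5592 = 0.5592 m
Horizontal distance from joint 1 to link-2 COM:
  x_c2 = L1*cos(t1) + Lc2*cos(t1+t2)
       = 2.0*0.5592 + 1.6*-0.3907 = 0.4932 m
tau1 = m1*g*x_c1 + m2*g*x_c2
     = 14*9.81*0.5592 + 8*9.81*0.4932
     = 76.7996 + 38.7076
     = 115.5071 Nm


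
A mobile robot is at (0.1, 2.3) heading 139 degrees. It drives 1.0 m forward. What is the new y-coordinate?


y_new = y0 + d*sin(theta)
= 2.3 + 1.0*sin(139)
= 2.3 + 0.6561
= 2.9561


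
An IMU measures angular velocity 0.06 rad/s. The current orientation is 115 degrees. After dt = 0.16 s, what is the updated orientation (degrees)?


delta_theta = w * dt = 0.06 * 0.16 = 0.0096 rad
= 0.55 deg
theta_new = 115 + 0.55 = 115.55 deg


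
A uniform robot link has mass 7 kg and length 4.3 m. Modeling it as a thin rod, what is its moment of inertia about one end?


I = (1/3) * m * L^2
= (1/3) * 7 * 4.3^2
= 0.333333 * 7 * 18.49
= 43.1433 kg*m^2


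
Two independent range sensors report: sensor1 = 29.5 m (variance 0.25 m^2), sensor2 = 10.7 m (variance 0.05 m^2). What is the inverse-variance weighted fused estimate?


w1 = (1/var1) / (1/var1 + 1/var2)
   = 4.0 / (4.0 + 20.0) = 0.1667
w2 = 1 - w1 = 0.8333
fused = w1*s1 + w2*s2 = 4.9167 + 8.9167
= 13.8333 m


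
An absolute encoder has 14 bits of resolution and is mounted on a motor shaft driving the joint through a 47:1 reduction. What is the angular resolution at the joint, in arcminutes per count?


counts = 2^14 = 16384
effective counts at joint = 16384 * 47 = 770048
resolution = 360*60 / 770048
= 0.0281 arcmin/count


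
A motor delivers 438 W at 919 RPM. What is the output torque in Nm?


omega = 919 * 2*pi/60 = 96.2375 rad/s
tau = P / omega = 438 / 96.2375
= 4.5512 Nm


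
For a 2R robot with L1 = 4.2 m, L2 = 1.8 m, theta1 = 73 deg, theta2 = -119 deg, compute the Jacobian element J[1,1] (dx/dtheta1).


J[1,1] = -L1*sin(t1) - L2*sin(t1+t2)
= -4.2*sin(73) - 1.8*sin(-46)
= -2.7217


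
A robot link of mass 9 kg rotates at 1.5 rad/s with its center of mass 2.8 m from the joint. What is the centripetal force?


F = m * omega^2 * r
= 9 * 1.5^2 * 2.8
= 9 * 2.25 * 2.8
= 56.7 N


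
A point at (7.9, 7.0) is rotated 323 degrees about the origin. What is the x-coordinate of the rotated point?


x' = x*cos(theta) - y*sin(theta)
cos(323 deg) = 0.7986, sin(323 deg) = -0.6018
x' = 7.9 * 0.7986 - 7.0 * -0.6018
= 6.3092 - -4.2127
= 10.5219


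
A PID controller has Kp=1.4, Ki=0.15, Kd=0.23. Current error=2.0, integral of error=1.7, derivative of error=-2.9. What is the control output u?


u = Kp*e + Ki*int(e) + Kd*de/dt
= 1.4*2.0 + 0.15*1.7 + 0.23*(-2.9)
= 2.8 + 0.255 + -0.667
= 2.388


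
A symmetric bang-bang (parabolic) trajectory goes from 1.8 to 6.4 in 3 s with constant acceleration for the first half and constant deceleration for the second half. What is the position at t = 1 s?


Symmetric rest-to-rest: each phase covers (pf-p0)/2 in time T/2. 0.5*a*(T/2)^2 = (pf-p0)/2 => a = 4*(pf-p0)/T^2
a = 4*(6.4-1.8)/3^2 = 2.0444
t = 1 is in the acceleration phase (t <= T/2).
p = p0 + 0.5*a*t^2 = 1.8 + 0.5*2.0444*1^2
= 2.8222


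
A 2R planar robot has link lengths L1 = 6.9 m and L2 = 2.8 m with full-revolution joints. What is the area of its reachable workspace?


r_max = L1 + L2 = 9.7 m
r_min = |L1 - L2| = 4.1 m
Area = pi*(r_max^2 - r_min^2)
= pi*(94.09 - 16.81)
= pi * 77.28
= 242.7823 m^2


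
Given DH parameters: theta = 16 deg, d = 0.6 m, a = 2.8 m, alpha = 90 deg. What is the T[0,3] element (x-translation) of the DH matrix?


T[0,3] = a * cos(theta)
= 2.8 * cos(16 deg)
= 2.8 * 0.9613
= 2.6915


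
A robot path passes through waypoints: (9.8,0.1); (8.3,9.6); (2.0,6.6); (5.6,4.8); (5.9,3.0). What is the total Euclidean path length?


Segment lengths:
  seg1 = sqrt((-1.5)^2 + (9.5)^2) = 9.6177
  seg2 = sqrt((-6.3)^2 + (-3.0)^2) = 6.9778
  seg3 = sqrt((3.6)^2 + (-1.8)^2) = 4.0249
  seg4 = sqrt((0.3)^2 + (-1.8)^2) = 1.8248
Total = 22.4453


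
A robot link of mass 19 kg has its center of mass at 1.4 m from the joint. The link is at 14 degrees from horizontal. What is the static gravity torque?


tau = m*g*L*cos(angle)
= 19 * 9.81 * 1.4 * cos(14 deg)
= 19 * 9.81 * 1.4 * 0.9703
= 253.1948 Nm


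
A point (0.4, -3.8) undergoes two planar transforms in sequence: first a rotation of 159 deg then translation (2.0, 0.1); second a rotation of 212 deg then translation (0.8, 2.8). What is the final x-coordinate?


After transform 1:
x1 = cos(159)*0.4 - sin(159)*-3.8 + 2.0 = 2.9884
y1 = sin(159)*0.4 + cos(159)*-3.8 + 0.1 = 3.791
After transform 2:
x2 = cos(212)*2.9884 - sin(212)*3.791 + 0.8
= 0.2746


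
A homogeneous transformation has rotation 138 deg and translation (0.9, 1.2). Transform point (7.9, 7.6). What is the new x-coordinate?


x' = cos(theta)*px - sin(theta)*py + tx
= -0.7431*7.9 - 0.6691*7.6 + 0.9
= -10.0562


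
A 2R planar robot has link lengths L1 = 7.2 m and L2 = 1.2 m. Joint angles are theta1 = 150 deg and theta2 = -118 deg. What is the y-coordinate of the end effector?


Convert angles to radians: theta1 = 2.618, theta2 = -2.0595
y = L1*sin(theta1) + L2*sin(theta1+theta2)
y = 3.6 + 0.6359
y = 4.2359


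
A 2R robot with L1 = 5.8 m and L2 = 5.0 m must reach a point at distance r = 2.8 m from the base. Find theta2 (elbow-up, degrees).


cos(theta2) = (r^2 - L1^2 - L2^2) / (2*L1*L2)
cos(theta2) = (7.84 - 33.64 - 25.0) / 58.0
cos(theta2) = -0.875862
theta2 = 151.1472 degrees


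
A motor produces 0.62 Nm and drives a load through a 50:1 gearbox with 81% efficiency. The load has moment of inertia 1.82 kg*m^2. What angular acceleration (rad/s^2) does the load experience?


tau_out = tau_motor * N * eta
= 0.62 * 50 * 0.81 = 25.11 Nm
alpha = tau_out / I = 25.11 / 1.82
= 13.7967 rad/s^2


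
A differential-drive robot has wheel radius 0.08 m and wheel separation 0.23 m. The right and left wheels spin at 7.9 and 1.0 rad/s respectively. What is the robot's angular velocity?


vR = r*wR = 0.08*7.9 = 0.632 m/s
vL = r*wL = 0.08*1.0 = 0.08 m/s
v = (vR+vL)/2 = 0.356 m/s
omega = (vR-vL)/L = 2.4 rad/s
angular velocity = 2.4 rad/s


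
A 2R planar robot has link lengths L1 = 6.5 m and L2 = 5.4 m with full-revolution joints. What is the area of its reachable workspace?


r_max = L1 + L2 = 11.9 m
r_min = |L1 - L2| = 1.1 m
Area = pi*(r_max^2 - r_min^2)
= pi*(141.61 - 1.21)
= pi * 140.4
= 441.0796 m^2


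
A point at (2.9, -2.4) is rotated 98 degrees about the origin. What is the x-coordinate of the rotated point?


x' = x*cos(theta) - y*sin(theta)
cos(98 deg) = -0.1392, sin(98 deg) = 0.9903
x' = 2.9 * -0.1392 - -2.4 * 0.9903
= -0.4036 - -2.3766
= 1.973


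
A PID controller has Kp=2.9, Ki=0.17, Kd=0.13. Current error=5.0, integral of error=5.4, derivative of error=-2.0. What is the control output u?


u = Kp*e + Ki*int(e) + Kd*de/dt
= 2.9*5.0 + 0.17*5.4 + 0.13*(-2.0)
= 14.5 + 0.918 + -0.26
= 15.158


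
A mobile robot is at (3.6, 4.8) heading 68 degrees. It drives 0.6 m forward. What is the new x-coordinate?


x_new = x0 + d*cos(theta)
= 3.6 + 0.6*cos(68)
= 3.6 + 0.2248
= 3.8248


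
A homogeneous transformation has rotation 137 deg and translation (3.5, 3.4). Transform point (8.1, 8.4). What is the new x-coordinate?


x' = cos(theta)*px - sin(theta)*py + tx
= -0.7314*8.1 - 0.682*8.4 + 3.5
= -8.1528


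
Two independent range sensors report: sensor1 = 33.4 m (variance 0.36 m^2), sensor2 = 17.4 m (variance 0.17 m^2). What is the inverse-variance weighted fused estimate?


w1 = (1/var1) / (1/var1 + 1/var2)
   = 2.7778 / (2.7778 + 5.8824) = 0.3208
w2 = 1 - w1 = 0.6792
fused = w1*s1 + w2*s2 = 10.7132 + 11.8189
= 22.5321 m


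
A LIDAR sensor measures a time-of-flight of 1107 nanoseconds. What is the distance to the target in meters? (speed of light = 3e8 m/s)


tof = 1107 ns = 1.107e-06 s
dist = c * tof / 2
= 3e8 * 1.107e-06 / 2
= 166.05 m


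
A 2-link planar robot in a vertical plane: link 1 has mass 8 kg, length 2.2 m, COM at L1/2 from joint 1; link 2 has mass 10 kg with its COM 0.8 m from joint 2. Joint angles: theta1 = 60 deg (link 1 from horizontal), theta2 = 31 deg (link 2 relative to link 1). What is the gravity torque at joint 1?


Horizontal distance from joint 1 to link-1 COM:
  x_c1 = (L1/2)*cos(t1) = 1.1 * 0.5 = 0.55 m
Horizontal distance from joint 1 to link-2 COM:
  x_c2 = L1*cos(t1) + Lc2*cos(t1+t2)
       = 2.2*0.5 + 0.8*-0.0175 = 1.086 m
tau1 = m1*g*x_c1 + m2*g*x_c2
     = 8*9.81*0.55 + 10*9.81*1.086
     = 43.164 + 106.5403
     = 149.7043 Nm


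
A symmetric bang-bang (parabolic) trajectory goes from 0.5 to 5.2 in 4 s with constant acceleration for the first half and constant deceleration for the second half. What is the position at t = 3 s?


Symmetric rest-to-rest: each phase covers (pf-p0)/2 in time T/2. 0.5*a*(T/2)^2 = (pf-p0)/2 => a = 4*(pf-p0)/T^2
a = 4*(5.2-0.5)/4^2 = 1.175
t = 3 is in the deceleration phase (t > T/2).
p = pf - 0.5*a*(T-t)^2 = 5.2 - 0.5*1.175*1^2
= 4.6125


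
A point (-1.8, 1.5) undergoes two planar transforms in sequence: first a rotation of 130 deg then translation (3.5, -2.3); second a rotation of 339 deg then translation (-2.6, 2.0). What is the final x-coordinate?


After transform 1:
x1 = cos(130)*-1.8 - sin(130)*1.5 + 3.5 = 3.508
y1 = sin(130)*-1.8 + cos(130)*1.5 + -2.3 = -4.6431
After transform 2:
x2 = cos(339)*3.508 - sin(339)*-4.6431 + -2.6
= -0.989


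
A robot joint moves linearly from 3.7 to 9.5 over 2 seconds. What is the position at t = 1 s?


s = t/T = 1/2 = 0.5
p(t) = p0 + (pf-p0)*s
= 3.7 + (9.5 - 3.7) * 0.5
= 6.6


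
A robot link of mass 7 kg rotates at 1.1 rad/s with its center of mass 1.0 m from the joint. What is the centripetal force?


F = m * omega^2 * r
= 7 * 1.1^2 * 1.0
= 7 * 1.21 * 1.0
= 8.47 N


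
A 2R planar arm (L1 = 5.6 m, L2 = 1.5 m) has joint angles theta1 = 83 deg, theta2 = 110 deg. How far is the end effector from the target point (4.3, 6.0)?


End effector via forward kinematics:
x = L1*cos(t1) + L2*cos(t1+t2) = -0.7791
y = L1*sin(t1) + L2*sin(t1+t2) = 5.2208
Distance to target:
d = sqrt((4.3 - -0.7791)^2 + (6.0 - 5.2208)^2)
= sqrt(25.7971 + 0.6071)
= 5.1385 m


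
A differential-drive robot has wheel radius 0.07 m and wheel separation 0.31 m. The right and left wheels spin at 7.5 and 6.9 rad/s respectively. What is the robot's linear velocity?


vR = r*wR = 0.07*7.5 = 0.525 m/s
vL = r*wL = 0.07*6.9 = 0.483 m/s
v = (vR+vL)/2 = 0.504 m/s
omega = (vR-vL)/L = 0.1355 rad/s
linear velocity = 0.504 m/s


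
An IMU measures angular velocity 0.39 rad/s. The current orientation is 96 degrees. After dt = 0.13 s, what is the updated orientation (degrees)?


delta_theta = w * dt = 0.39 * 0.13 = 0.0507 rad
= 2.9049 deg
theta_new = 96 + 2.9049 = 98.9049 deg


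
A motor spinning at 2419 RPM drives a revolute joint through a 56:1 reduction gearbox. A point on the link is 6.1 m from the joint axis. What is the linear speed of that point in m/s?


omega_motor = 2419 * 2*pi/60 = 253.3171 rad/s
omega_joint = omega_motor / 56 = 4.5235 rad/s
v = omega_joint * r = 4.5235 * 6.1
= 27.5935 m/s


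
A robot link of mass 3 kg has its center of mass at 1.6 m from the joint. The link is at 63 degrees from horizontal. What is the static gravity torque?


tau = m*g*L*cos(angle)
= 3 * 9.81 * 1.6 * cos(63 deg)
= 3 * 9.81 * 1.6 * 0.454
= 21.3775 Nm


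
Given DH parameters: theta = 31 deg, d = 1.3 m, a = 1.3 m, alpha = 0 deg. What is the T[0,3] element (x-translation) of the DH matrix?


T[0,3] = a * cos(theta)
= 1.3 * cos(31 deg)
= 1.3 * 0.8572
= 1.1143
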